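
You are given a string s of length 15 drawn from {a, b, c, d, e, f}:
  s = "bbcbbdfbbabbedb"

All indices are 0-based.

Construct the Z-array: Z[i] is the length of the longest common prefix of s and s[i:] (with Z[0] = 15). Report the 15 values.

[15, 1, 0, 2, 1, 0, 0, 2, 1, 0, 2, 1, 0, 0, 1]

Z[0]=15
i=1: fresh scan; Z[1]=1 grow→box=[1,2)
i=2: fresh scan; Z[2]=0
i=3: fresh scan; Z[3]=2 grow→box=[3,5)
i=4: min(r-i=1, Z[1]=1)=1; Z[4]=1
i=5: fresh scan; Z[5]=0
i=6: fresh scan; Z[6]=0
i=7: fresh scan; Z[7]=2 grow→box=[7,9)
i=8: min(r-i=1, Z[1]=1)=1; Z[8]=1
i=9: fresh scan; Z[9]=0
i=10: fresh scan; Z[10]=2 grow→box=[10,12)
i=11: min(r-i=1, Z[1]=1)=1; Z[11]=1
i=12: fresh scan; Z[12]=0
i=13: fresh scan; Z[13]=0
i=14: fresh scan; Z[14]=1 grow→box=[14,15)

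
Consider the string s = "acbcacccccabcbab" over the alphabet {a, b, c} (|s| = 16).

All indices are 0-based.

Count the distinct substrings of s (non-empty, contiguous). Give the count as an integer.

112

rank | idx | suffix
   0 |  14 | ab
   1 |  10 | abcbab
   2 |   0 | acbcacccccabcbab
   3 |   4 | acccccabcbab
   4 |  15 | b
   5 |  13 | bab
   6 |   2 | bcacccccabcbab
   7 |  11 | bcbab
   8 |   9 | cabcbab
   9 |   3 | cacccccabcbab
  10 |  12 | cbab
  11 |   1 | cbcacccccabcbab
  12 |   8 | ccabcbab
  13 |   7 | cccabcbab
  14 |   6 | ccccabcbab
  15 |   5 | cccccabcbab

SA = [14, 10, 0, 4, 15, 13, 2, 11, 9, 3, 12, 1, 8, 7, 6, 5]
rank  pair      lcp
   1  s[14:],s[10:]  2  'ab'
   2  s[10:],s[0:]  1  'a'
   3  s[0:],s[4:]  2  'ac'
   4  s[4:],s[15:]  0  ''
   5  s[15:],s[13:]  1  'b'
   6  s[13:],s[2:]  1  'b'
   7  s[2:],s[11:]  2  'bc'
   8  s[11:],s[9:]  0  ''
   9  s[9:],s[3:]  2  'ca'
  10  s[3:],s[12:]  1  'c'
  11  s[12:],s[1:]  2  'cb'
  12  s[1:],s[8:]  1  'c'
  13  s[8:],s[7:]  2  'cc'
  14  s[7:],s[6:]  3  'ccc'
  15  s[6:],s[5:]  4  'cccc'

n(n+1)/2 = 16·17/2 = 136
Σ LCP = 0 + 2 + 1 + 2 + 0 + 1 + 1 + 2 + 0 + 2 + 1 + 2 + 1 + 2 + 3 + 4 = 24
distinct = 136 − 24 = 112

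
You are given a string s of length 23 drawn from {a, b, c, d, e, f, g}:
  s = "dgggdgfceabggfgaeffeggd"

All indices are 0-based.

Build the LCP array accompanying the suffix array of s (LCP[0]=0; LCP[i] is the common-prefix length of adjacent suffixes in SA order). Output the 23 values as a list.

[0, 1, 0, 0, 0, 1, 2, 0, 1, 1, 0, 1, 1, 1, 0, 1, 2, 1, 2, 1, 3, 2, 2]

sorted suffixes:
  #0 SA[0]=9  'abggfgaeffeggd'
  #1 SA[1]=15  'aeffeggd'
  #2 SA[2]=10  'bggfgaeffeggd'
  #3 SA[3]=7  'ceabggfgaeffeggd'
  #4 SA[4]=22  'd'
  #5 SA[5]=4  'dgfceabggfgaeffeggd'
  #6 SA[6]=0  'dgggdgfceabggfgaeffeggd'
  #7 SA[7]=8  'eabggfgaeffeggd'
  #8 SA[8]=16  'effeggd'
  #9 SA[9]=19  'eggd'
  #10 SA[10]=6  'fceabggfgaeffeggd'
  #11 SA[11]=18  'feggd'
  #12 SA[12]=17  'ffeggd'
  #13 SA[13]=13  'fgaeffeggd'
  #14 SA[14]=14  'gaeffeggd'
  #15 SA[15]=21  'gd'
  #16 SA[16]=3  'gdgfceabggfgaeffeggd'
  #17 SA[17]=5  'gfceabggfgaeffeggd'
  #18 SA[18]=12  'gfgaeffeggd'
  #19 SA[19]=20  'ggd'
  #20 SA[20]=2  'ggdgfceabggfgaeffeggd'
  #21 SA[21]=11  'ggfgaeffeggd'
  #22 SA[22]=1  'gggdgfceabggfgaeffeggd'

SA = [9, 15, 10, 7, 22, 4, 0, 8, 16, 19, 6, 18, 17, 13, 14, 21, 3, 5, 12, 20, 2, 11, 1]
i: (SA[i-1],SA[i]) lcp shared
  1: (9,15) 1 'a'
  2: (15,10) 0 ''
  3: (10,7) 0 ''
  4: (7,22) 0 ''
  5: (22,4) 1 'd'
  6: (4,0) 2 'dg'
  7: (0,8) 0 ''
  8: (8,16) 1 'e'
  9: (16,19) 1 'e'
  10: (19,6) 0 ''
  11: (6,18) 1 'f'
  12: (18,17) 1 'f'
  13: (17,13) 1 'f'
  14: (13,14) 0 ''
  15: (14,21) 1 'g'
  16: (21,3) 2 'gd'
  17: (3,5) 1 'g'
  18: (5,12) 2 'gf'
  19: (12,20) 1 'g'
  20: (20,2) 3 'ggd'
  21: (2,11) 2 'gg'
  22: (11,1) 2 'gg'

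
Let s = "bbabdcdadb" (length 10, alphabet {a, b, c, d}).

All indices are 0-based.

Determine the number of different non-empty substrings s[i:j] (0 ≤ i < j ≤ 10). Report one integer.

49

rank→(start, suffix):
  0 → (2, 'abdcdadb')
  1 → (7, 'adb')
  2 → (9, 'b')
  3 → (1, 'babdcdadb')
  4 → (0, 'bbabdcdadb')
  5 → (3, 'bdcdadb')
  6 → (5, 'cdadb')
  7 → (6, 'dadb')
  8 → (8, 'db')
  9 → (4, 'dcdadb')

SA = [2, 7, 9, 1, 0, 3, 5, 6, 8, 4]
[i] adj suffixes → lcp
  [1] 2/7 → 1 ('a')
  [2] 7/9 → 0 ('')
  [3] 9/1 → 1 ('b')
  [4] 1/0 → 1 ('b')
  [5] 0/3 → 1 ('b')
  [6] 3/5 → 0 ('')
  [7] 5/6 → 0 ('')
  [8] 6/8 → 1 ('d')
  [9] 8/4 → 1 ('d')

n(n+1)/2 = 10·11/2 = 55
Σ LCP = 0 + 1 + 0 + 1 + 1 + 1 + 0 + 0 + 1 + 1 = 6
distinct = 55 − 6 = 49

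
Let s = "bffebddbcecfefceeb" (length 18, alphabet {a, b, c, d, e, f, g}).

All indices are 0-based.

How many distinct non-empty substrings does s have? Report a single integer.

155

sorted suffixes:
  #0 SA[0]=17  'b'
  #1 SA[1]=7  'bcecfefceeb'
  #2 SA[2]=4  'bddbcecfefceeb'
  #3 SA[3]=0  'bffebddbcecfefceeb'
  #4 SA[4]=8  'cecfefceeb'
  #5 SA[5]=14  'ceeb'
  #6 SA[6]=10  'cfefceeb'
  #7 SA[7]=6  'dbcecfefceeb'
  #8 SA[8]=5  'ddbcecfefceeb'
  #9 SA[9]=16  'eb'
  #10 SA[10]=3  'ebddbcecfefceeb'
  #11 SA[11]=9  'ecfefceeb'
  #12 SA[12]=15  'eeb'
  #13 SA[13]=12  'efceeb'
  #14 SA[14]=13  'fceeb'
  #15 SA[15]=2  'febddbcecfefceeb'
  #16 SA[16]=11  'fefceeb'
  #17 SA[17]=1  'ffebddbcecfefceeb'

SA = [17, 7, 4, 0, 8, 14, 10, 6, 5, 16, 3, 9, 15, 12, 13, 2, 11, 1]
rank  pair      lcp
   1  s[17:],s[7:]  1  'b'
   2  s[7:],s[4:]  1  'b'
   3  s[4:],s[0:]  1  'b'
   4  s[0:],s[8:]  0  ''
   5  s[8:],s[14:]  2  'ce'
   6  s[14:],s[10:]  1  'c'
   7  s[10:],s[6:]  0  ''
   8  s[6:],s[5:]  1  'd'
   9  s[5:],s[16:]  0  ''
  10  s[16:],s[3:]  2  'eb'
  11  s[3:],s[9:]  1  'e'
  12  s[9:],s[15:]  1  'e'
  13  s[15:],s[12:]  1  'e'
  14  s[12:],s[13:]  0  ''
  15  s[13:],s[2:]  1  'f'
  16  s[2:],s[11:]  2  'fe'
  17  s[11:],s[1:]  1  'f'

n(n+1)/2 = 18·19/2 = 171
Σ LCP = 0 + 1 + 1 + 1 + 0 + 2 + 1 + 0 + 1 + 0 + 2 + 1 + 1 + 1 + 0 + 1 + 2 + 1 = 16
distinct = 171 − 16 = 155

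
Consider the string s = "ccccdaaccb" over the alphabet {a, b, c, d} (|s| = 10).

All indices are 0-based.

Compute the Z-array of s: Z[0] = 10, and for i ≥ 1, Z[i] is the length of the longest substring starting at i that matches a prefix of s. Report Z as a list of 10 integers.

Z[0]=10
i=1: outside box; Z[1]=3 scan→box=[1,4)
i=2: min(r-i=2, Z[1]=3)=2; Z[2]=2
i=3: min(r-i=1, Z[2]=2)=1; Z[3]=1
i=4: outside box; Z[4]=0
i=5: outside box; Z[5]=0
i=6: outside box; Z[6]=0
i=7: outside box; Z[7]=2 scan→box=[7,9)
i=8: min(r-i=1, Z[1]=3)=1; Z[8]=1
i=9: outside box; Z[9]=0

[10, 3, 2, 1, 0, 0, 0, 2, 1, 0]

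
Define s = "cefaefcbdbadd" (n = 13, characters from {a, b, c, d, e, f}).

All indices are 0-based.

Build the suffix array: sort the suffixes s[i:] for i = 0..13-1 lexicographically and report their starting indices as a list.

[10, 3, 9, 7, 6, 0, 12, 8, 11, 1, 4, 2, 5]

sorted suffixes:
  #0 SA[0]=10  'add'
  #1 SA[1]=3  'aefcbdbadd'
  #2 SA[2]=9  'badd'
  #3 SA[3]=7  'bdbadd'
  #4 SA[4]=6  'cbdbadd'
  #5 SA[5]=0  'cefaefcbdbadd'
  #6 SA[6]=12  'd'
  #7 SA[7]=8  'dbadd'
  #8 SA[8]=11  'dd'
  #9 SA[9]=1  'efaefcbdbadd'
  #10 SA[10]=4  'efcbdbadd'
  #11 SA[11]=2  'faefcbdbadd'
  #12 SA[12]=5  'fcbdbadd'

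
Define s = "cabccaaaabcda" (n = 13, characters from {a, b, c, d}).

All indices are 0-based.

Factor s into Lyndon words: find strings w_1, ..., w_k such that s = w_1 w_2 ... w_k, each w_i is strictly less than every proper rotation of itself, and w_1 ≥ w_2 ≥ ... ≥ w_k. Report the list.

emit factor 1: 'c' (i=0, period=1)
emit factor 2: 'abcc' (i=1, period=4)
emit factor 3: 'aaaabcd' (i=5, period=7)
emit factor 4: 'a' (i=12, period=1)

["c", "abcc", "aaaabcd", "a"]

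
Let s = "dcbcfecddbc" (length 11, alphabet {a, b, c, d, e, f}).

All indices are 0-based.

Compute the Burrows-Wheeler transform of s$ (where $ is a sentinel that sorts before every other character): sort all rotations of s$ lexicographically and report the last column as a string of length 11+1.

rank  rotation      last
    0  $dcbcfecddbc  c
    1  bc$dcbcfecdd  d
    2  bcfecddbc$dc  c
    3  c$dcbcfecddb  b
    4  cbcfecddbc$d  d
    5  cddbc$dcbcfe  e
    6  cfecddbc$dcb  b
    7  dbc$dcbcfecd  d
    8  dcbcfecddbc$  $
    9  ddbc$dcbcfec  c
   10  ecddbc$dcbcf  f
   11  fecddbc$dcbc  c

cdcbdebd$cfc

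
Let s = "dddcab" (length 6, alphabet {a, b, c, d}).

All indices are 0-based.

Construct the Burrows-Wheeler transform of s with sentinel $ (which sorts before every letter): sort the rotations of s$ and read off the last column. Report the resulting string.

rank  rotation last
    0  $dddcab  b
    1  ab$dddc  c
    2  b$dddca  a
    3  cab$ddd  d
    4  dcab$dd  d
    5  ddcab$d  d
    6  dddcab$  $

bcaddd$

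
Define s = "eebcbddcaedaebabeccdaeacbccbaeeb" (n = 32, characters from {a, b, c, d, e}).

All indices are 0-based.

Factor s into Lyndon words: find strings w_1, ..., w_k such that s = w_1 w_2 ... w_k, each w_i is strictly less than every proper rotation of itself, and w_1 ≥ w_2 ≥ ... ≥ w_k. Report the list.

emit factor 1: 'e' (i=0, period=1)
emit factor 2: 'e' (i=1, period=1)
emit factor 3: 'bcbddc' (i=2, period=6)
emit factor 4: 'aed' (i=8, period=3)
emit factor 5: 'aeb' (i=11, period=3)
emit factor 6: 'abeccdaeacbccbaeeb' (i=14, period=18)

["e", "e", "bcbddc", "aed", "aeb", "abeccdaeacbccbaeeb"]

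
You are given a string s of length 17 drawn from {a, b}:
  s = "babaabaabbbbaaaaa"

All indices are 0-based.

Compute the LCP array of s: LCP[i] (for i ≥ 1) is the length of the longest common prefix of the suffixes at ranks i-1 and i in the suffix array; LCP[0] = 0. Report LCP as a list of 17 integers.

[0, 1, 2, 3, 4, 2, 3, 1, 5, 2, 0, 3, 4, 2, 1, 2, 3]

rank | idx | suffix
   0 |  16 | a
   1 |  15 | aa
   2 |  14 | aaa
   3 |  13 | aaaa
   4 |  12 | aaaaa
   5 |   3 | aabaabbbbaaaaa
   6 |   6 | aabbbbaaaaa
   7 |   1 | abaabaabbbbaaaaa
   8 |   4 | abaabbbbaaaaa
   9 |   7 | abbbbaaaaa
  10 |  11 | baaaaa
  11 |   2 | baabaabbbbaaaaa
  12 |   5 | baabbbbaaaaa
  13 |   0 | babaabaabbbbaaaaa
  14 |  10 | bbaaaaa
  15 |   9 | bbbaaaaa
  16 |   8 | bbbbaaaaa

SA = [16, 15, 14, 13, 12, 3, 6, 1, 4, 7, 11, 2, 5, 0, 10, 9, 8]
i: (SA[i-1],SA[i]) lcp shared
  1: (16,15) 1 'a'
  2: (15,14) 2 'aa'
  3: (14,13) 3 'aaa'
  4: (13,12) 4 'aaaa'
  5: (12,3) 2 'aa'
  6: (3,6) 3 'aab'
  7: (6,1) 1 'a'
  8: (1,4) 5 'abaab'
  9: (4,7) 2 'ab'
  10: (7,11) 0 ''
  11: (11,2) 3 'baa'
  12: (2,5) 4 'baab'
  13: (5,0) 2 'ba'
  14: (0,10) 1 'b'
  15: (10,9) 2 'bb'
  16: (9,8) 3 'bbb'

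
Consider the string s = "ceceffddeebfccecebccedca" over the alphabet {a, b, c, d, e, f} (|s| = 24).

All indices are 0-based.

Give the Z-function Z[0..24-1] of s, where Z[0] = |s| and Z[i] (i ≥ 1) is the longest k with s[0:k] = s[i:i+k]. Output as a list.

Z[0]=24
i=1: i≥r, start 0; Z[1]=0
i=2: i≥r, start 0; Z[2]=2 extend→box=[2,4)
i=3: min(r-i=1, Z[1]=0)=0; Z[3]=0
i=4: i≥r, start 0; Z[4]=0
i=5: i≥r, start 0; Z[5]=0
i=6: i≥r, start 0; Z[6]=0
i=7: i≥r, start 0; Z[7]=0
i=8: i≥r, start 0; Z[8]=0
i=9: i≥r, start 0; Z[9]=0
i=10: i≥r, start 0; Z[10]=0
i=11: i≥r, start 0; Z[11]=0
i=12: i≥r, start 0; Z[12]=1 extend→box=[12,13)
i=13: i≥r, start 0; Z[13]=4 extend→box=[13,17)
i=14: min(r-i=3, Z[1]=0)=0; Z[14]=0
i=15: min(r-i=2, Z[2]=2)=2; Z[15]=2
i=16: min(r-i=1, Z[3]=0)=0; Z[16]=0
i=17: i≥r, start 0; Z[17]=0
i=18: i≥r, start 0; Z[18]=1 extend→box=[18,19)
i=19: i≥r, start 0; Z[19]=2 extend→box=[19,21)
i=20: min(r-i=1, Z[1]=0)=0; Z[20]=0
i=21: i≥r, start 0; Z[21]=0
i=22: i≥r, start 0; Z[22]=1 extend→box=[22,23)
i=23: i≥r, start 0; Z[23]=0

[24, 0, 2, 0, 0, 0, 0, 0, 0, 0, 0, 0, 1, 4, 0, 2, 0, 0, 1, 2, 0, 0, 1, 0]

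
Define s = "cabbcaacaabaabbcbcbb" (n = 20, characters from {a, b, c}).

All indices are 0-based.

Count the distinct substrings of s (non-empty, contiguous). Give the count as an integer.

rank→(start, suffix):
  0 → (8, 'aabaabbcbcbb')
  1 → (11, 'aabbcbcbb')
  2 → (5, 'aacaabaabbcbcbb')
  3 → (9, 'abaabbcbcbb')
  4 → (1, 'abbcaacaabaabbcbcbb')
  5 → (12, 'abbcbcbb')
  6 → (6, 'acaabaabbcbcbb')
  7 → (19, 'b')
  8 → (10, 'baabbcbcbb')
  9 → (18, 'bb')
  10 → (2, 'bbcaacaabaabbcbcbb')
  11 → (13, 'bbcbcbb')
  12 → (3, 'bcaacaabaabbcbcbb')
  13 → (16, 'bcbb')
  14 → (14, 'bcbcbb')
  15 → (7, 'caabaabbcbcbb')
  16 → (4, 'caacaabaabbcbcbb')
  17 → (0, 'cabbcaacaabaabbcbcbb')
  18 → (17, 'cbb')
  19 → (15, 'cbcbb')

SA = [8, 11, 5, 9, 1, 12, 6, 19, 10, 18, 2, 13, 3, 16, 14, 7, 4, 0, 17, 15]
rank  pair      lcp
   1  s[8:],s[11:]  3  'aab'
   2  s[11:],s[5:]  2  'aa'
   3  s[5:],s[9:]  1  'a'
   4  s[9:],s[1:]  2  'ab'
   5  s[1:],s[12:]  4  'abbc'
   6  s[12:],s[6:]  1  'a'
   7  s[6:],s[19:]  0  ''
   8  s[19:],s[10:]  1  'b'
   9  s[10:],s[18:]  1  'b'
  10  s[18:],s[2:]  2  'bb'
  11  s[2:],s[13:]  3  'bbc'
  12  s[13:],s[3:]  1  'b'
  13  s[3:],s[16:]  2  'bc'
  14  s[16:],s[14:]  3  'bcb'
  15  s[14:],s[7:]  0  ''
  16  s[7:],s[4:]  3  'caa'
  17  s[4:],s[0:]  2  'ca'
  18  s[0:],s[17:]  1  'c'
  19  s[17:],s[15:]  2  'cb'

n(n+1)/2 = 20·21/2 = 210
Σ LCP = 0 + 3 + 2 + 1 + 2 + 4 + 1 + 0 + 1 + 1 + 2 + 3 + 1 + 2 + 3 + 0 + 3 + 2 + 1 + 2 = 34
distinct = 210 − 34 = 176

176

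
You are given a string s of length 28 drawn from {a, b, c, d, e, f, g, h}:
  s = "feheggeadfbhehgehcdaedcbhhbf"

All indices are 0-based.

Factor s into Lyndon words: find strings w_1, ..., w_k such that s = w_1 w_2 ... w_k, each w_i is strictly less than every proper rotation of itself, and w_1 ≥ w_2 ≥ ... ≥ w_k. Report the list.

["f", "eh", "egg", "e", "adfbhehgehcdaedcbhhbf"]

emit factor 1: 'f' (i=0, period=1)
emit factor 2: 'eh' (i=1, period=2)
emit factor 3: 'egg' (i=3, period=3)
emit factor 4: 'e' (i=6, period=1)
emit factor 5: 'adfbhehgehcdaedcbhhbf' (i=7, period=21)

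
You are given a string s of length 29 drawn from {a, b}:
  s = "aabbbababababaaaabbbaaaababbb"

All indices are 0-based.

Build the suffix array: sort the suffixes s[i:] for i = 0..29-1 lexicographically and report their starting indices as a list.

[20, 13, 21, 14, 22, 15, 0, 11, 9, 7, 5, 23, 25, 16, 1, 28, 19, 12, 10, 8, 6, 4, 24, 27, 18, 3, 26, 17, 2]

rank | idx | suffix
   0 |  20 | aaaababbb
   1 |  13 | aaaabbbaaaababbb
   2 |  21 | aaababbb
   3 |  14 | aaabbbaaaababbb
   4 |  22 | aababbb
   5 |  15 | aabbbaaaababbb
   6 |   0 | aabbbababababaaaabbbaaaababbb
   7 |  11 | abaaaabbbaaaababbb
   8 |   9 | ababaaaabbbaaaababbb
   9 |   7 | abababaaaabbbaaaababbb
  10 |   5 | ababababaaaabbbaaaababbb
  11 |  23 | ababbb
  12 |  25 | abbb
  13 |  16 | abbbaaaababbb
  14 |   1 | abbbababababaaaabbbaaaababbb
  15 |  28 | b
  16 |  19 | baaaababbb
  17 |  12 | baaaabbbaaaababbb
  18 |  10 | babaaaabbbaaaababbb
  19 |   8 | bababaaaabbbaaaababbb
  20 |   6 | babababaaaabbbaaaababbb
  21 |   4 | bababababaaaabbbaaaababbb
  22 |  24 | babbb
  23 |  27 | bb
  24 |  18 | bbaaaababbb
  25 |   3 | bbababababaaaabbbaaaababbb
  26 |  26 | bbb
  27 |  17 | bbbaaaababbb
  28 |   2 | bbbababababaaaabbbaaaababbb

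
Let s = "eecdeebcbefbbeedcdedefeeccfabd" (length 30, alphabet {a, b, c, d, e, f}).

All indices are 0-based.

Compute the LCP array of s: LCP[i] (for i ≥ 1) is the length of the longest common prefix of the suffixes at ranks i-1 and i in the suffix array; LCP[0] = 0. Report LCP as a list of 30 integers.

rank | idx | suffix
   0 |  27 | abd
   1 |  11 | bbeedcdedefeeccfabd
   2 |   6 | bcbefbbeedcdedefeeccfabd
   3 |  28 | bd
   4 |  12 | beedcdedefeeccfabd
   5 |   8 | befbbeedcdedefeeccfabd
   6 |   7 | cbefbbeedcdedefeeccfabd
   7 |  24 | ccfabd
   8 |  16 | cdedefeeccfabd
   9 |   2 | cdeebcbefbbeedcdedefeeccfabd
  10 |  25 | cfabd
  11 |  29 | d
  12 |  15 | dcdedefeeccfabd
  13 |  17 | dedefeeccfabd
  14 |   3 | deebcbefbbeedcdedefeeccfabd
  15 |  19 | defeeccfabd
  16 |   5 | ebcbefbbeedcdedefeeccfabd
  17 |  23 | eccfabd
  18 |   1 | ecdeebcbefbbeedcdedefeeccfabd
  19 |  14 | edcdedefeeccfabd
  20 |  18 | edefeeccfabd
  21 |   4 | eebcbefbbeedcdedefeeccfabd
  22 |  22 | eeccfabd
  23 |   0 | eecdeebcbefbbeedcdedefeeccfabd
  24 |  13 | eedcdedefeeccfabd
  25 |   9 | efbbeedcdedefeeccfabd
  26 |  20 | efeeccfabd
  27 |  26 | fabd
  28 |  10 | fbbeedcdedefeeccfabd
  29 |  21 | feeccfabd

SA = [27, 11, 6, 28, 12, 8, 7, 24, 16, 2, 25, 29, 15, 17, 3, 19, 5, 23, 1, 14, 18, 4, 22, 0, 13, 9, 20, 26, 10, 21]
i: (SA[i-1],SA[i]) lcp shared
  1: (27,11) 0 ''
  2: (11,6) 1 'b'
  3: (6,28) 1 'b'
  4: (28,12) 1 'b'
  5: (12,8) 2 'be'
  6: (8,7) 0 ''
  7: (7,24) 1 'c'
  8: (24,16) 1 'c'
  9: (16,2) 3 'cde'
  10: (2,25) 1 'c'
  11: (25,29) 0 ''
  12: (29,15) 1 'd'
  13: (15,17) 1 'd'
  14: (17,3) 2 'de'
  15: (3,19) 2 'de'
  16: (19,5) 0 ''
  17: (5,23) 1 'e'
  18: (23,1) 2 'ec'
  19: (1,14) 1 'e'
  20: (14,18) 2 'ed'
  21: (18,4) 1 'e'
  22: (4,22) 2 'ee'
  23: (22,0) 3 'eec'
  24: (0,13) 2 'ee'
  25: (13,9) 1 'e'
  26: (9,20) 2 'ef'
  27: (20,26) 0 ''
  28: (26,10) 1 'f'
  29: (10,21) 1 'f'

[0, 0, 1, 1, 1, 2, 0, 1, 1, 3, 1, 0, 1, 1, 2, 2, 0, 1, 2, 1, 2, 1, 2, 3, 2, 1, 2, 0, 1, 1]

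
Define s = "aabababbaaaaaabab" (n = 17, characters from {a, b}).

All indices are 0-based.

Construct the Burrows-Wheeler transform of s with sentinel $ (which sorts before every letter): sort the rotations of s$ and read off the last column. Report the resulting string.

bbaaaa$baabbabaaaa

rank  rotation            last
    0  $aabababbaaaaaabab  b
    1  aaaaaabab$aabababb  b
    2  aaaaabab$aabababba  a
    3  aaaabab$aabababbaa  a
    4  aaabab$aabababbaaa  a
    5  aabab$aabababbaaaa  a
    6  aabababbaaaaaabab$  $
    7  ab$aabababbaaaaaab  b
    8  abab$aabababbaaaaa  a
    9  abababbaaaaaabab$a  a
   10  ababbaaaaaabab$aab  b
   11  abbaaaaaabab$aabab  b
   12  b$aabababbaaaaaaba  a
   13  baaaaaabab$aababab  b
   14  bab$aabababbaaaaaa  a
   15  bababbaaaaaabab$aa  a
   16  babbaaaaaabab$aaba  a
   17  bbaaaaaabab$aababa  a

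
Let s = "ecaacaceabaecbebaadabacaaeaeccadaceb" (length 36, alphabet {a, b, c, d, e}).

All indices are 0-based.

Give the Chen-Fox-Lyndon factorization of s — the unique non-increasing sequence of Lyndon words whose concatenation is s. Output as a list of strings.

emit factor 1: 'e' (i=0, period=1)
emit factor 2: 'c' (i=1, period=1)
emit factor 3: 'aacaceabaecbebaadabacaaeaeccadaceb' (i=2, period=34)

["e", "c", "aacaceabaecbebaadabacaaeaeccadaceb"]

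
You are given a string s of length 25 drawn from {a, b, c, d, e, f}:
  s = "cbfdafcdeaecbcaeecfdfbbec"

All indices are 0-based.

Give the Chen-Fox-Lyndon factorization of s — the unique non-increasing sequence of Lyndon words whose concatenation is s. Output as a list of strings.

emit factor 1: 'c' (i=0, period=1)
emit factor 2: 'bfd' (i=1, period=3)
emit factor 3: 'afcde' (i=4, period=5)
emit factor 4: 'aecbcaeecfdfbbec' (i=9, period=16)

["c", "bfd", "afcde", "aecbcaeecfdfbbec"]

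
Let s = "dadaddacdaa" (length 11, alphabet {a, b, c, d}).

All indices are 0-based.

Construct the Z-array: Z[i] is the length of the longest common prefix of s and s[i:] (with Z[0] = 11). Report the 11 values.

[11, 0, 3, 0, 1, 2, 0, 0, 2, 0, 0]

Z[0]=11
i=1: i≥r, start 0; Z[1]=0
i=2: i≥r, start 0; Z[2]=3 scan→box=[2,5)
i=3: min(r-i=2, Z[1]=0)=0; Z[3]=0
i=4: min(r-i=1, Z[2]=3)=1; Z[4]=1
i=5: i≥r, start 0; Z[5]=2 scan→box=[5,7)
i=6: min(r-i=1, Z[1]=0)=0; Z[6]=0
i=7: i≥r, start 0; Z[7]=0
i=8: i≥r, start 0; Z[8]=2 scan→box=[8,10)
i=9: min(r-i=1, Z[1]=0)=0; Z[9]=0
i=10: i≥r, start 0; Z[10]=0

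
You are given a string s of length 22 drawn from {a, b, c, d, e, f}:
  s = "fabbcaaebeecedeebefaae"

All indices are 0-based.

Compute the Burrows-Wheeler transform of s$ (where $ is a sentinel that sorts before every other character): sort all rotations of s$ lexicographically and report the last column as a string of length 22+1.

efcfaaabeebeeaaeecdbbe$

rank  rotation                 last
    0  $fabbcaaebeecedeebefaae  e
    1  aae$fabbcaaebeecedeebef  f
    2  aaebeecedeebefaae$fabbc  c
    3  abbcaaebeecedeebefaae$f  f
    4  ae$fabbcaaebeecedeebefa  a
    5  aebeecedeebefaae$fabbca  a
    6  bbcaaebeecedeebefaae$fa  a
    7  bcaaebeecedeebefaae$fab  b
    8  beecedeebefaae$fabbcaae  e
    9  befaae$fabbcaaebeecedee  e
   10  caaebeecedeebefaae$fabb  b
   11  cedeebefaae$fabbcaaebee  e
   12  deebefaae$fabbcaaebeece  e
   13  e$fabbcaaebeecedeebefaa  a
   14  ebeecedeebefaae$fabbcaa  a
   15  ebefaae$fabbcaaebeecede  e
   16  ecedeebefaae$fabbcaaebe  e
   17  edeebefaae$fabbcaaebeec  c
   18  eebefaae$fabbcaaebeeced  d
   19  eecedeebefaae$fabbcaaeb  b
   20  efaae$fabbcaaebeecedeeb  b
   21  faae$fabbcaaebeecedeebe  e
   22  fabbcaaebeecedeebefaae$  $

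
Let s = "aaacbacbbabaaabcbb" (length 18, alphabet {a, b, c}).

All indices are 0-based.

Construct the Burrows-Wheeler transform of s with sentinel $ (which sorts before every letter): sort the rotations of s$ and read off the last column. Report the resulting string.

bb$aabaabbabcccaaba

rank  rotation             last
    0  $aaacbacbbabaaabcbb  b
    1  aaabcbb$aaacbacbbab  b
    2  aaacbacbbabaaabcbb$  $
    3  aabcbb$aaacbacbbaba  a
    4  aacbacbbabaaabcbb$a  a
    5  abaaabcbb$aaacbacbb  b
    6  abcbb$aaacbacbbabaa  a
    7  acbacbbabaaabcbb$aa  a
    8  acbbabaaabcbb$aaacb  b
    9  b$aaacbacbbabaaabcb  b
   10  baaabcbb$aaacbacbba  a
   11  babaaabcbb$aaacbacb  b
   12  bacbbabaaabcbb$aaac  c
   13  bb$aaacbacbbabaaabc  c
   14  bbabaaabcbb$aaacbac  c
   15  bcbb$aaacbacbbabaaa  a
   16  cbacbbabaaabcbb$aaa  a
   17  cbb$aaacbacbbabaaab  b
   18  cbbabaaabcbb$aaacba  a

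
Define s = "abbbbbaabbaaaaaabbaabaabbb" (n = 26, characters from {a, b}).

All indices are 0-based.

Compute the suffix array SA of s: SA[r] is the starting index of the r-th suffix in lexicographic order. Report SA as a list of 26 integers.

rank→(start, suffix):
  0 → (10, 'aaaaaabbaabaabbb')
  1 → (11, 'aaaaabbaabaabbb')
  2 → (12, 'aaaabbaabaabbb')
  3 → (13, 'aaabbaabaabbb')
  4 → (18, 'aabaabbb')
  5 → (6, 'aabbaaaaaabbaabaabbb')
  6 → (14, 'aabbaabaabbb')
  7 → (21, 'aabbb')
  8 → (19, 'abaabbb')
  9 → (7, 'abbaaaaaabbaabaabbb')
  10 → (15, 'abbaabaabbb')
  11 → (22, 'abbb')
  12 → (0, 'abbbbbaabbaaaaaabbaabaabbb')
  13 → (25, 'b')
  14 → (9, 'baaaaaabbaabaabbb')
  15 → (17, 'baabaabbb')
  16 → (5, 'baabbaaaaaabbaabaabbb')
  17 → (20, 'baabbb')
  18 → (24, 'bb')
  19 → (8, 'bbaaaaaabbaabaabbb')
  20 → (16, 'bbaabaabbb')
  21 → (4, 'bbaabbaaaaaabbaabaabbb')
  22 → (23, 'bbb')
  23 → (3, 'bbbaabbaaaaaabbaabaabbb')
  24 → (2, 'bbbbaabbaaaaaabbaabaabbb')
  25 → (1, 'bbbbbaabbaaaaaabbaabaabbb')

[10, 11, 12, 13, 18, 6, 14, 21, 19, 7, 15, 22, 0, 25, 9, 17, 5, 20, 24, 8, 16, 4, 23, 3, 2, 1]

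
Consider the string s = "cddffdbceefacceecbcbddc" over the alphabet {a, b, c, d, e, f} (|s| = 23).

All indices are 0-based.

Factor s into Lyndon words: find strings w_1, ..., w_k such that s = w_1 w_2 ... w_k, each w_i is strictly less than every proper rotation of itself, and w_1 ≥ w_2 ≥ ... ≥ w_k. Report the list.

["cddffd", "bceef", "acceecbcbddc"]

emit factor 1: 'cddffd' (i=0, period=6)
emit factor 2: 'bceef' (i=6, period=5)
emit factor 3: 'acceecbcbddc' (i=11, period=12)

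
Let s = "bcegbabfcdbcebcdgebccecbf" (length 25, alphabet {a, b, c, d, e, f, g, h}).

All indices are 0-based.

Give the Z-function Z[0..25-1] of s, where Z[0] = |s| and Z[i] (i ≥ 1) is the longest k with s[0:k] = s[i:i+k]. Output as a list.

Z[0]=25
i=1: i≥r, start 0; Z[1]=0
i=2: i≥r, start 0; Z[2]=0
i=3: i≥r, start 0; Z[3]=0
i=4: i≥r, start 0; Z[4]=1 extend→box=[4,5)
i=5: i≥r, start 0; Z[5]=0
i=6: i≥r, start 0; Z[6]=1 extend→box=[6,7)
i=7: i≥r, start 0; Z[7]=0
i=8: i≥r, start 0; Z[8]=0
i=9: i≥r, start 0; Z[9]=0
i=10: i≥r, start 0; Z[10]=3 extend→box=[10,13)
i=11: min(r-i=2, Z[1]=0)=0; Z[11]=0
i=12: min(r-i=1, Z[2]=0)=0; Z[12]=0
i=13: i≥r, start 0; Z[13]=2 extend→box=[13,15)
i=14: min(r-i=1, Z[1]=0)=0; Z[14]=0
i=15: i≥r, start 0; Z[15]=0
i=16: i≥r, start 0; Z[16]=0
i=17: i≥r, start 0; Z[17]=0
i=18: i≥r, start 0; Z[18]=2 extend→box=[18,20)
i=19: min(r-i=1, Z[1]=0)=0; Z[19]=0
i=20: i≥r, start 0; Z[20]=0
i=21: i≥r, start 0; Z[21]=0
i=22: i≥r, start 0; Z[22]=0
i=23: i≥r, start 0; Z[23]=1 extend→box=[23,24)
i=24: i≥r, start 0; Z[24]=0

[25, 0, 0, 0, 1, 0, 1, 0, 0, 0, 3, 0, 0, 2, 0, 0, 0, 0, 2, 0, 0, 0, 0, 1, 0]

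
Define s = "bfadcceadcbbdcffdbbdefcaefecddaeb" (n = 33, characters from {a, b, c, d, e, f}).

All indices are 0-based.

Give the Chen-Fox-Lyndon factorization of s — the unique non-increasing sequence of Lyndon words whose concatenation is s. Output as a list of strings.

["bf", "adcce", "adcbbdcffdbbdefcaefecddaeb"]

emit factor 1: 'bf' (i=0, period=2)
emit factor 2: 'adcce' (i=2, period=5)
emit factor 3: 'adcbbdcffdbbdefcaefecddaeb' (i=7, period=26)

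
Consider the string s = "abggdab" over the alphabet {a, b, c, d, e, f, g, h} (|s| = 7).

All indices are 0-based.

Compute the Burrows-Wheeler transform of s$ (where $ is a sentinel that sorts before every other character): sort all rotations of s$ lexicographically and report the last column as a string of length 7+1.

bd$aaggb

rank  rotation  last
    0  $abggdab  b
    1  ab$abggd  d
    2  abggdab$  $
    3  b$abggda  a
    4  bggdab$a  a
    5  dab$abgg  g
    6  gdab$abg  g
    7  ggdab$ab  b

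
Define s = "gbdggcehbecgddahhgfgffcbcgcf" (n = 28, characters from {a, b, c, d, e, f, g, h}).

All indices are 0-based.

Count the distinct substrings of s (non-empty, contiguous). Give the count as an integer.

383

rank→(start, suffix):
  0 → (14, 'ahhgfgffcbcgcf')
  1 → (23, 'bcgcf')
  2 → (1, 'bdggcehbecgddahhgfgffcbcgcf')
  3 → (8, 'becgddahhgfgffcbcgcf')
  4 → (22, 'cbcgcf')
  5 → (5, 'cehbecgddahhgfgffcbcgcf')
  6 → (26, 'cf')
  7 → (24, 'cgcf')
  8 → (10, 'cgddahhgfgffcbcgcf')
  9 → (13, 'dahhgfgffcbcgcf')
  10 → (12, 'ddahhgfgffcbcgcf')
  11 → (2, 'dggcehbecgddahhgfgffcbcgcf')
  12 → (9, 'ecgddahhgfgffcbcgcf')
  13 → (6, 'ehbecgddahhgfgffcbcgcf')
  14 → (27, 'f')
  15 → (21, 'fcbcgcf')
  16 → (20, 'ffcbcgcf')
  17 → (18, 'fgffcbcgcf')
  18 → (0, 'gbdggcehbecgddahhgfgffcbcgcf')
  19 → (4, 'gcehbecgddahhgfgffcbcgcf')
  20 → (25, 'gcf')
  21 → (11, 'gddahhgfgffcbcgcf')
  22 → (19, 'gffcbcgcf')
  23 → (17, 'gfgffcbcgcf')
  24 → (3, 'ggcehbecgddahhgfgffcbcgcf')
  25 → (7, 'hbecgddahhgfgffcbcgcf')
  26 → (16, 'hgfgffcbcgcf')
  27 → (15, 'hhgfgffcbcgcf')

SA = [14, 23, 1, 8, 22, 5, 26, 24, 10, 13, 12, 2, 9, 6, 27, 21, 20, 18, 0, 4, 25, 11, 19, 17, 3, 7, 16, 15]
[i] adj suffixes → lcp
  [1] 14/23 → 0 ('')
  [2] 23/1 → 1 ('b')
  [3] 1/8 → 1 ('b')
  [4] 8/22 → 0 ('')
  [5] 22/5 → 1 ('c')
  [6] 5/26 → 1 ('c')
  [7] 26/24 → 1 ('c')
  [8] 24/10 → 2 ('cg')
  [9] 10/13 → 0 ('')
  [10] 13/12 → 1 ('d')
  [11] 12/2 → 1 ('d')
  [12] 2/9 → 0 ('')
  [13] 9/6 → 1 ('e')
  [14] 6/27 → 0 ('')
  [15] 27/21 → 1 ('f')
  [16] 21/20 → 1 ('f')
  [17] 20/18 → 1 ('f')
  [18] 18/0 → 0 ('')
  [19] 0/4 → 1 ('g')
  [20] 4/25 → 2 ('gc')
  [21] 25/11 → 1 ('g')
  [22] 11/19 → 1 ('g')
  [23] 19/17 → 2 ('gf')
  [24] 17/3 → 1 ('g')
  [25] 3/7 → 0 ('')
  [26] 7/16 → 1 ('h')
  [27] 16/15 → 1 ('h')

n(n+1)/2 = 28·29/2 = 406
Σ LCP = 0 + 0 + 1 + 1 + 0 + 1 + 1 + 1 + 2 + 0 + 1 + 1 + 0 + 1 + 0 + 1 + 1 + 1 + 0 + 1 + 2 + 1 + 1 + 2 + 1 + 0 + 1 + 1 = 23
distinct = 406 − 23 = 383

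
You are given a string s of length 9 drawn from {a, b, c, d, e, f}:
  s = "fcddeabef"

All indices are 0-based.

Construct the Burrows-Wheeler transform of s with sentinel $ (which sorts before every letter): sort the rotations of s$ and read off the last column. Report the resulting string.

rank  rotation    last
    0  $fcddeabef  f
    1  abef$fcdde  e
    2  bef$fcddea  a
    3  cddeabef$f  f
    4  ddeabef$fc  c
    5  deabef$fcd  d
    6  eabef$fcdd  d
    7  ef$fcddeab  b
    8  f$fcddeabe  e
    9  fcddeabef$  $

feafcddbe$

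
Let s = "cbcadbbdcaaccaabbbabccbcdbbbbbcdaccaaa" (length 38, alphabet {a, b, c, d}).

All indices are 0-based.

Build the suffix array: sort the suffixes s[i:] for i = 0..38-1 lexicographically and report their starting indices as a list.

sorted suffixes:
  #0 SA[0]=37  'a'
  #1 SA[1]=36  'aa'
  #2 SA[2]=35  'aaa'
  #3 SA[3]=13  'aabbbabccbcdbbbbbcdaccaaa'
  #4 SA[4]=9  'aaccaabbbabccbcdbbbbbcdaccaaa'
  #5 SA[5]=14  'abbbabccbcdbbbbbcdaccaaa'
  #6 SA[6]=18  'abccbcdbbbbbcdaccaaa'
  #7 SA[7]=32  'accaaa'
  #8 SA[8]=10  'accaabbbabccbcdbbbbbcdaccaaa'
  #9 SA[9]=3  'adbbdcaaccaabbbabccbcdbbbbbcdaccaaa'
  #10 SA[10]=17  'babccbcdbbbbbcdaccaaa'
  #11 SA[11]=16  'bbabccbcdbbbbbcdaccaaa'
  #12 SA[12]=15  'bbbabccbcdbbbbbcdaccaaa'
  #13 SA[13]=25  'bbbbbcdaccaaa'
  #14 SA[14]=26  'bbbbcdaccaaa'
  #15 SA[15]=27  'bbbcdaccaaa'
  #16 SA[16]=28  'bbcdaccaaa'
  #17 SA[17]=5  'bbdcaaccaabbbabccbcdbbbbbcdaccaaa'
  #18 SA[18]=1  'bcadbbdcaaccaabbbabccbcdbbbbbcdaccaaa'
  #19 SA[19]=19  'bccbcdbbbbbcdaccaaa'
  #20 SA[20]=29  'bcdaccaaa'
  #21 SA[21]=22  'bcdbbbbbcdaccaaa'
  #22 SA[22]=6  'bdcaaccaabbbabccbcdbbbbbcdaccaaa'
  #23 SA[23]=34  'caaa'
  #24 SA[24]=12  'caabbbabccbcdbbbbbcdaccaaa'
  #25 SA[25]=8  'caaccaabbbabccbcdbbbbbcdaccaaa'
  #26 SA[26]=2  'cadbbdcaaccaabbbabccbcdbbbbbcdaccaaa'
  #27 SA[27]=0  'cbcadbbdcaaccaabbbabccbcdbbbbbcdaccaaa'
  #28 SA[28]=21  'cbcdbbbbbcdaccaaa'
  #29 SA[29]=33  'ccaaa'
  #30 SA[30]=11  'ccaabbbabccbcdbbbbbcdaccaaa'
  #31 SA[31]=20  'ccbcdbbbbbcdaccaaa'
  #32 SA[32]=30  'cdaccaaa'
  #33 SA[33]=23  'cdbbbbbcdaccaaa'
  #34 SA[34]=31  'daccaaa'
  #35 SA[35]=24  'dbbbbbcdaccaaa'
  #36 SA[36]=4  'dbbdcaaccaabbbabccbcdbbbbbcdaccaaa'
  #37 SA[37]=7  'dcaaccaabbbabccbcdbbbbbcdaccaaa'

[37, 36, 35, 13, 9, 14, 18, 32, 10, 3, 17, 16, 15, 25, 26, 27, 28, 5, 1, 19, 29, 22, 6, 34, 12, 8, 2, 0, 21, 33, 11, 20, 30, 23, 31, 24, 4, 7]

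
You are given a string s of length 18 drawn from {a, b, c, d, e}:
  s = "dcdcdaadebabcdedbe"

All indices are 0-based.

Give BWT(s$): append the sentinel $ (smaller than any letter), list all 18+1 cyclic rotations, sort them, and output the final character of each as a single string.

edbaeadddbcec$acbdd

rank  rotation             last
    0  $dcdcdaadebabcdedbe  e
    1  aadebabcdedbe$dcdcd  d
    2  abcdedbe$dcdcdaadeb  b
    3  adebabcdedbe$dcdcda  a
    4  babcdedbe$dcdcdaade  e
    5  bcdedbe$dcdcdaadeba  a
    6  be$dcdcdaadebabcded  d
    7  cdaadebabcdedbe$dcd  d
    8  cdcdaadebabcdedbe$d  d
    9  cdedbe$dcdcdaadebab  b
   10  daadebabcdedbe$dcdc  c
   11  dbe$dcdcdaadebabcde  e
   12  dcdaadebabcdedbe$dc  c
   13  dcdcdaadebabcdedbe$  $
   14  debabcdedbe$dcdcdaa  a
   15  dedbe$dcdcdaadebabc  c
   16  e$dcdcdaadebabcdedb  b
   17  ebabcdedbe$dcdcdaad  d
   18  edbe$dcdcdaadebabcd  d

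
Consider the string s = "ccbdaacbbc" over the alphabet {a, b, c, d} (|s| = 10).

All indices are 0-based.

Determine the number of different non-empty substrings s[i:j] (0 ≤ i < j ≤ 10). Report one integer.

rank→(start, suffix):
  0 → (4, 'aacbbc')
  1 → (5, 'acbbc')
  2 → (7, 'bbc')
  3 → (8, 'bc')
  4 → (2, 'bdaacbbc')
  5 → (9, 'c')
  6 → (6, 'cbbc')
  7 → (1, 'cbdaacbbc')
  8 → (0, 'ccbdaacbbc')
  9 → (3, 'daacbbc')

SA = [4, 5, 7, 8, 2, 9, 6, 1, 0, 3]
i: (SA[i-1],SA[i]) lcp shared
  1: (4,5) 1 'a'
  2: (5,7) 0 ''
  3: (7,8) 1 'b'
  4: (8,2) 1 'b'
  5: (2,9) 0 ''
  6: (9,6) 1 'c'
  7: (6,1) 2 'cb'
  8: (1,0) 1 'c'
  9: (0,3) 0 ''

n(n+1)/2 = 10·11/2 = 55
Σ LCP = 0 + 1 + 0 + 1 + 1 + 0 + 1 + 2 + 1 + 0 = 7
distinct = 55 − 7 = 48

48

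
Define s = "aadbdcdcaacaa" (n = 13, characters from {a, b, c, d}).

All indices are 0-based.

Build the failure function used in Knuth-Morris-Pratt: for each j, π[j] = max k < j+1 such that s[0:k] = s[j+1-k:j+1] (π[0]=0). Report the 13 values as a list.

π[0] = 0
j=1 s[j]='a': π[1]=1 (border 'a')
j=2 s[j]='d': k: 1→0; π[2]=0 (border '')
j=3 s[j]='b': π[3]=0 (border '')
j=4 s[j]='d': π[4]=0 (border '')
j=5 s[j]='c': π[5]=0 (border '')
j=6 s[j]='d': π[6]=0 (border '')
j=7 s[j]='c': π[7]=0 (border '')
j=8 s[j]='a': π[8]=1 (border 'a')
j=9 s[j]='a': π[9]=2 (border 'aa')
j=10 s[j]='c': k: 2→1→0; π[10]=0 (border '')
j=11 s[j]='a': π[11]=1 (border 'a')
j=12 s[j]='a': π[12]=2 (border 'aa')

[0, 1, 0, 0, 0, 0, 0, 0, 1, 2, 0, 1, 2]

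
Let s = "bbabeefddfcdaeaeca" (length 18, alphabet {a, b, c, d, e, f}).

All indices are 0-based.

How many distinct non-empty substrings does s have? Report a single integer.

rank | idx | suffix
   0 |  17 | a
   1 |   2 | abeefddfcdaeaeca
   2 |  12 | aeaeca
   3 |  14 | aeca
   4 |   1 | babeefddfcdaeaeca
   5 |   0 | bbabeefddfcdaeaeca
   6 |   3 | beefddfcdaeaeca
   7 |  16 | ca
   8 |  10 | cdaeaeca
   9 |  11 | daeaeca
  10 |   7 | ddfcdaeaeca
  11 |   8 | dfcdaeaeca
  12 |  13 | eaeca
  13 |  15 | eca
  14 |   4 | eefddfcdaeaeca
  15 |   5 | efddfcdaeaeca
  16 |   9 | fcdaeaeca
  17 |   6 | fddfcdaeaeca

SA = [17, 2, 12, 14, 1, 0, 3, 16, 10, 11, 7, 8, 13, 15, 4, 5, 9, 6]
[i] adj suffixes → lcp
  [1] 17/2 → 1 ('a')
  [2] 2/12 → 1 ('a')
  [3] 12/14 → 2 ('ae')
  [4] 14/1 → 0 ('')
  [5] 1/0 → 1 ('b')
  [6] 0/3 → 1 ('b')
  [7] 3/16 → 0 ('')
  [8] 16/10 → 1 ('c')
  [9] 10/11 → 0 ('')
  [10] 11/7 → 1 ('d')
  [11] 7/8 → 1 ('d')
  [12] 8/13 → 0 ('')
  [13] 13/15 → 1 ('e')
  [14] 15/4 → 1 ('e')
  [15] 4/5 → 1 ('e')
  [16] 5/9 → 0 ('')
  [17] 9/6 → 1 ('f')

n(n+1)/2 = 18·19/2 = 171
Σ LCP = 0 + 1 + 1 + 2 + 0 + 1 + 1 + 0 + 1 + 0 + 1 + 1 + 0 + 1 + 1 + 1 + 0 + 1 = 13
distinct = 171 − 13 = 158

158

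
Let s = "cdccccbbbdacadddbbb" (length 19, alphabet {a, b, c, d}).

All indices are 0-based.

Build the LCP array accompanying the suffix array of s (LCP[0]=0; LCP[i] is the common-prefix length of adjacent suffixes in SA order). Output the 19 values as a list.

[0, 1, 0, 1, 2, 3, 2, 1, 0, 1, 1, 2, 3, 1, 0, 1, 1, 1, 2]

rank | idx | suffix
   0 |  10 | acadddbbb
   1 |  12 | adddbbb
   2 |  18 | b
   3 |  17 | bb
   4 |  16 | bbb
   5 |   6 | bbbdacadddbbb
   6 |   7 | bbdacadddbbb
   7 |   8 | bdacadddbbb
   8 |  11 | cadddbbb
   9 |   5 | cbbbdacadddbbb
  10 |   4 | ccbbbdacadddbbb
  11 |   3 | cccbbbdacadddbbb
  12 |   2 | ccccbbbdacadddbbb
  13 |   0 | cdccccbbbdacadddbbb
  14 |   9 | dacadddbbb
  15 |  15 | dbbb
  16 |   1 | dccccbbbdacadddbbb
  17 |  14 | ddbbb
  18 |  13 | dddbbb

SA = [10, 12, 18, 17, 16, 6, 7, 8, 11, 5, 4, 3, 2, 0, 9, 15, 1, 14, 13]
i: (SA[i-1],SA[i]) lcp shared
  1: (10,12) 1 'a'
  2: (12,18) 0 ''
  3: (18,17) 1 'b'
  4: (17,16) 2 'bb'
  5: (16,6) 3 'bbb'
  6: (6,7) 2 'bb'
  7: (7,8) 1 'b'
  8: (8,11) 0 ''
  9: (11,5) 1 'c'
  10: (5,4) 1 'c'
  11: (4,3) 2 'cc'
  12: (3,2) 3 'ccc'
  13: (2,0) 1 'c'
  14: (0,9) 0 ''
  15: (9,15) 1 'd'
  16: (15,1) 1 'd'
  17: (1,14) 1 'd'
  18: (14,13) 2 'dd'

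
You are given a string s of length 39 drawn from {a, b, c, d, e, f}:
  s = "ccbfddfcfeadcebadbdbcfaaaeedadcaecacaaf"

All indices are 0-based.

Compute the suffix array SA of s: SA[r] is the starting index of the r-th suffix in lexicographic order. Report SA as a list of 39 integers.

rank→(start, suffix):
  0 → (22, 'aaaeedadcaecacaaf')
  1 → (23, 'aaeedadcaecacaaf')
  2 → (36, 'aaf')
  3 → (34, 'acaaf')
  4 → (15, 'adbdbcfaaaeedadcaecacaaf')
  5 → (28, 'adcaecacaaf')
  6 → (10, 'adcebadbdbcfaaaeedadcaecacaaf')
  7 → (31, 'aecacaaf')
  8 → (24, 'aeedadcaecacaaf')
  9 → (37, 'af')
  10 → (14, 'badbdbcfaaaeedadcaecacaaf')
  11 → (19, 'bcfaaaeedadcaecacaaf')
  12 → (17, 'bdbcfaaaeedadcaecacaaf')
  13 → (2, 'bfddfcfeadcebadbdbcfaaaeedadcaecacaaf')
  14 → (35, 'caaf')
  15 → (33, 'cacaaf')
  16 → (30, 'caecacaaf')
  17 → (1, 'cbfddfcfeadcebadbdbcfaaaeedadcaecacaaf')
  18 → (0, 'ccbfddfcfeadcebadbdbcfaaaeedadcaecacaaf')
  19 → (12, 'cebadbdbcfaaaeedadcaecacaaf')
  20 → (20, 'cfaaaeedadcaecacaaf')
  21 → (7, 'cfeadcebadbdbcfaaaeedadcaecacaaf')
  22 → (27, 'dadcaecacaaf')
  23 → (18, 'dbcfaaaeedadcaecacaaf')
  24 → (16, 'dbdbcfaaaeedadcaecacaaf')
  25 → (29, 'dcaecacaaf')
  26 → (11, 'dcebadbdbcfaaaeedadcaecacaaf')
  27 → (4, 'ddfcfeadcebadbdbcfaaaeedadcaecacaaf')
  28 → (5, 'dfcfeadcebadbdbcfaaaeedadcaecacaaf')
  29 → (9, 'eadcebadbdbcfaaaeedadcaecacaaf')
  30 → (13, 'ebadbdbcfaaaeedadcaecacaaf')
  31 → (32, 'ecacaaf')
  32 → (26, 'edadcaecacaaf')
  33 → (25, 'eedadcaecacaaf')
  34 → (38, 'f')
  35 → (21, 'faaaeedadcaecacaaf')
  36 → (6, 'fcfeadcebadbdbcfaaaeedadcaecacaaf')
  37 → (3, 'fddfcfeadcebadbdbcfaaaeedadcaecacaaf')
  38 → (8, 'feadcebadbdbcfaaaeedadcaecacaaf')

[22, 23, 36, 34, 15, 28, 10, 31, 24, 37, 14, 19, 17, 2, 35, 33, 30, 1, 0, 12, 20, 7, 27, 18, 16, 29, 11, 4, 5, 9, 13, 32, 26, 25, 38, 21, 6, 3, 8]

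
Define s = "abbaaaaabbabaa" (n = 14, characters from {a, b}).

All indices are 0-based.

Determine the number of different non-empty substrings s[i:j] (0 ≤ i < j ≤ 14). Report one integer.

rank | idx | suffix
   0 |  13 | a
   1 |  12 | aa
   2 |   3 | aaaaabbabaa
   3 |   4 | aaaabbabaa
   4 |   5 | aaabbabaa
   5 |   6 | aabbabaa
   6 |  10 | abaa
   7 |   0 | abbaaaaabbabaa
   8 |   7 | abbabaa
   9 |  11 | baa
  10 |   2 | baaaaabbabaa
  11 |   9 | babaa
  12 |   1 | bbaaaaabbabaa
  13 |   8 | bbabaa

SA = [13, 12, 3, 4, 5, 6, 10, 0, 7, 11, 2, 9, 1, 8]
rank  pair      lcp
   1  s[13:],s[12:]  1  'a'
   2  s[12:],s[3:]  2  'aa'
   3  s[3:],s[4:]  4  'aaaa'
   4  s[4:],s[5:]  3  'aaa'
   5  s[5:],s[6:]  2  'aa'
   6  s[6:],s[10:]  1  'a'
   7  s[10:],s[0:]  2  'ab'
   8  s[0:],s[7:]  4  'abba'
   9  s[7:],s[11:]  0  ''
  10  s[11:],s[2:]  3  'baa'
  11  s[2:],s[9:]  2  'ba'
  12  s[9:],s[1:]  1  'b'
  13  s[1:],s[8:]  3  'bba'

n(n+1)/2 = 14·15/2 = 105
Σ LCP = 0 + 1 + 2 + 4 + 3 + 2 + 1 + 2 + 4 + 0 + 3 + 2 + 1 + 3 = 28
distinct = 105 − 28 = 77

77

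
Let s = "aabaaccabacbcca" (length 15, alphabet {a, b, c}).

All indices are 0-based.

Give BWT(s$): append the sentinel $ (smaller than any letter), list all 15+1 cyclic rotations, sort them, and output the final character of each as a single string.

rank  rotation          last
    0  $aabaaccabacbcca  a
    1  a$aabaaccabacbcc  c
    2  aabaaccabacbcca$  $
    3  aaccabacbcca$aab  b
    4  abaaccabacbcca$a  a
    5  abacbcca$aabaacc  c
    6  acbcca$aabaaccab  b
    7  accabacbcca$aaba  a
    8  baaccabacbcca$aa  a
    9  bacbcca$aabaacca  a
   10  bcca$aabaaccabac  c
   11  ca$aabaaccabacbc  c
   12  cabacbcca$aabaac  c
   13  cbcca$aabaaccaba  a
   14  cca$aabaaccabacb  b
   15  ccabacbcca$aabaa  a

ac$bacbaaacccaba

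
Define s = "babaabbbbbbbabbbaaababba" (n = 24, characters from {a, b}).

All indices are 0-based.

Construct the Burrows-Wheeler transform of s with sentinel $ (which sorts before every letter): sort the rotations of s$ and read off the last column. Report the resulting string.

rank  rotation                   last
    0  $babaabbbbbbbabbbaaababba  a
    1  a$babaabbbbbbbabbbaaababb  b
    2  aaababba$babaabbbbbbbabbb  b
    3  aababba$babaabbbbbbbabbba  a
    4  aabbbbbbbabbbaaababba$bab  b
    5  abaabbbbbbbabbbaaababba$b  b
    6  ababba$babaabbbbbbbabbbaa  a
    7  abba$babaabbbbbbbabbbaaab  b
    8  abbbaaababba$babaabbbbbbb  b
    9  abbbbbbbabbbaaababba$baba  a
   10  ba$babaabbbbbbbabbbaaabab  b
   11  baaababba$babaabbbbbbbabb  b
   12  baabbbbbbbabbbaaababba$ba  a
   13  babaabbbbbbbabbbaaababba$  $
   14  babba$babaabbbbbbbabbbaaa  a
   15  babbbaaababba$babaabbbbbb  b
   16  bba$babaabbbbbbbabbbaaaba  a
   17  bbaaababba$babaabbbbbbbab  b
   18  bbabbbaaababba$babaabbbbb  b
   19  bbbaaababba$babaabbbbbbba  a
   20  bbbabbbaaababba$babaabbbb  b
   21  bbbbabbbaaababba$babaabbb  b
   22  bbbbbabbbaaababba$babaabb  b
   23  bbbbbbabbbaaababba$babaab  b
   24  bbbbbbbabbbaaababba$babaa  a

abbabbabbabba$ababbabbbba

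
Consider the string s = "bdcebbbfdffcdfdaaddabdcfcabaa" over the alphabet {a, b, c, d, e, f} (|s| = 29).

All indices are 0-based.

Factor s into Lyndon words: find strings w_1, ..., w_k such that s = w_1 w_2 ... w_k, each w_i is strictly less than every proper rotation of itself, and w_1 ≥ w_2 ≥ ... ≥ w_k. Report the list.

["bdce", "bbbfdffcdfd", "aaddabdcfcab", "a", "a"]

emit factor 1: 'bdce' (i=0, period=4)
emit factor 2: 'bbbfdffcdfd' (i=4, period=11)
emit factor 3: 'aaddabdcfcab' (i=15, period=12)
emit factor 4: 'a' (i=27, period=1)
emit factor 5: 'a' (i=28, period=1)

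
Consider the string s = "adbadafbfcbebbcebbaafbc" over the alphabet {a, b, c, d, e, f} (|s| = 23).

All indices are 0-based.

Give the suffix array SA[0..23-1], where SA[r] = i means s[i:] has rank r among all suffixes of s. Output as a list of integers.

sorted suffixes:
  #0 SA[0]=18  'aafbc'
  #1 SA[1]=3  'adafbfcbebbcebbaafbc'
  #2 SA[2]=0  'adbadafbfcbebbcebbaafbc'
  #3 SA[3]=19  'afbc'
  #4 SA[4]=5  'afbfcbebbcebbaafbc'
  #5 SA[5]=17  'baafbc'
  #6 SA[6]=2  'badafbfcbebbcebbaafbc'
  #7 SA[7]=16  'bbaafbc'
  #8 SA[8]=12  'bbcebbaafbc'
  #9 SA[9]=21  'bc'
  #10 SA[10]=13  'bcebbaafbc'
  #11 SA[11]=10  'bebbcebbaafbc'
  #12 SA[12]=7  'bfcbebbcebbaafbc'
  #13 SA[13]=22  'c'
  #14 SA[14]=9  'cbebbcebbaafbc'
  #15 SA[15]=14  'cebbaafbc'
  #16 SA[16]=4  'dafbfcbebbcebbaafbc'
  #17 SA[17]=1  'dbadafbfcbebbcebbaafbc'
  #18 SA[18]=15  'ebbaafbc'
  #19 SA[19]=11  'ebbcebbaafbc'
  #20 SA[20]=20  'fbc'
  #21 SA[21]=6  'fbfcbebbcebbaafbc'
  #22 SA[22]=8  'fcbebbcebbaafbc'

[18, 3, 0, 19, 5, 17, 2, 16, 12, 21, 13, 10, 7, 22, 9, 14, 4, 1, 15, 11, 20, 6, 8]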